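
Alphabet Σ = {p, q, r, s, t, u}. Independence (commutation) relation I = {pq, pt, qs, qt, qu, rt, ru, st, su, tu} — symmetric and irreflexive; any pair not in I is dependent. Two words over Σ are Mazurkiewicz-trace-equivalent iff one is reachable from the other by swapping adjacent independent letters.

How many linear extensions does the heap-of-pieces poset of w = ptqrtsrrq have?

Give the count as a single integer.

#0=p has no predecessor
#1=t has no predecessor
#2=q has no predecessor
#3=r depends on [0:p, 2:q]
#4=t depends on [1:t]
#5=s depends on [3:r]
#6=r depends on [5:s]
#7=r depends on [6:r]
#8=q depends on [7:r]
sources: [0:p, 1:t, 2:q]
N(rest) = Σ N(rest − s) over sources s of rest; N(one piece) = 1:
  size 1 → [4]=1  [8]=1
  size 2 → [1,4]=1  [4,8]=2  [7,8]=1
  size 3 → [1,4,8]=3  [4,7,8]=3  [6,7,8]=1
  size 4 → [1,4,7,8]=6  [4,6,7,8]=4  [5,6,7,8]=1
  size 5 → [1,4,6,7,8]=10  [3,5,6,7,8]=1  [4,5,6,7,8]=5
  size 6 → [0,3,5,6,7,8]=1  [1,4,5,6,7,8]=15  [2,3,5,6,7,8]=1  [3,4,5,6,7,8]=6
  size 7 → [0,2,3,5,6,7,8]=2  [0,3,4,5,6,7,8]=7  [1,3,4,5,6,7,8]=21  [2,3,4,5,6,7,8]=7
  first=0(p) contributes 28
  first=1(t) contributes 16
  first=2(q) contributes 28
|[w]| = 72

72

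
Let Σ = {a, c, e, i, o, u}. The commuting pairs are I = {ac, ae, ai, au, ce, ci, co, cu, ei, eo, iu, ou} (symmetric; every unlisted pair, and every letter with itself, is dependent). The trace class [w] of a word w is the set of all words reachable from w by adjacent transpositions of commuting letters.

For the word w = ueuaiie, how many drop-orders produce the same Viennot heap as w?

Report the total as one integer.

drop 0:u onto floor
drop 1:e onto {0:u}
drop 2:u onto {1:e}
drop 3:a onto floor
drop 4:i onto floor
drop 5:i onto {4:i}
drop 6:e onto {2:u}
ground layer = {0:u, 3:a, 4:i}
drop-orders for the pieces not yet dropped (sum over which currently-grounded one goes next):
  1 to go: {3} 1  {5} 1  {6} 1
  2 to go: {2,6} 1  {3,5} 2  {3,6} 2  {4,5} 1  {5,6} 2
  3 to go: {1,2,6} 1  {2,3,6} 3  {2,5,6} 3  {3,4,5} 3  {3,5,6} 6  {4,5,6} 3
  4 to go: {0,1,2,6} 1  {1,2,3,6} 4  {1,2,5,6} 4  {2,3,5,6} 12  {2,4,5,6} 6  {3,4,5,6} 12
  5 to go: {0,1,2,3,6} 5  {0,1,2,5,6} 5  {1,2,3,5,6} 20  {1,2,4,5,6} 10  {2,3,4,5,6} 30
  if 0:u drops first: 60 orders
  if 3:a drops first: 15 orders
  if 4:i drops first: 30 orders
heap linearizations: 105

105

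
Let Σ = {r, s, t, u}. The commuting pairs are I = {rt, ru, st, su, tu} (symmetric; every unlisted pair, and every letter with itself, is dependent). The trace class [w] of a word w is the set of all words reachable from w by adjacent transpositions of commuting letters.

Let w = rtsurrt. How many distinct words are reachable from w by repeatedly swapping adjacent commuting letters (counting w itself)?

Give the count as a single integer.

105

drop 0:r onto floor
drop 1:t onto floor
drop 2:s onto {0:r}
drop 3:u onto floor
drop 4:r onto {2:s}
drop 5:r onto {4:r}
drop 6:t onto {1:t}
ground layer = {0:r, 1:t, 3:u}
drop-orders for the pieces not yet dropped (sum over which currently-grounded one goes next):
  1 to go: {3} 1  {5} 1  {6} 1
  2 to go: {1,6} 1  {3,5} 2  {3,6} 2  {4,5} 1  {5,6} 2
  3 to go: {1,3,6} 3  {1,5,6} 3  {2,4,5} 1  {3,4,5} 3  {3,5,6} 6  {4,5,6} 3
  4 to go: {0,2,4,5} 1  {1,3,5,6} 12  {1,4,5,6} 6  {2,3,4,5} 4  {2,4,5,6} 4  {3,4,5,6} 12
  5 to go: {0,2,3,4,5} 5  {0,2,4,5,6} 5  {1,2,4,5,6} 10  {1,3,4,5,6} 30  {2,3,4,5,6} 20
  if 0:r drops first: 60 orders
  if 1:t drops first: 30 orders
  if 3:u drops first: 15 orders
heap linearizations: 105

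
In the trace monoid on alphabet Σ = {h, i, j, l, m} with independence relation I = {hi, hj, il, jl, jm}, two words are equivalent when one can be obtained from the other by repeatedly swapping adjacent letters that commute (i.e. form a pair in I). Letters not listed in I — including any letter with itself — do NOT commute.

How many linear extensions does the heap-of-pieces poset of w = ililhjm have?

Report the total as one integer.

30

piece 0:i — minimal
piece 1:l — minimal
piece 2:i rests on {0:i}
piece 3:l rests on {1:l}
piece 4:h rests on {3:l}
piece 5:j rests on {2:i}
piece 6:m rests on {2:i, 4:h}
minimal pieces: {0:i, 1:l}
ways to finish when only these pieces remain (= sum over removing one remaining piece with nothing left below it):
  1 left: {5}→1  {6}→1
  2 left: {4,6}→1  {5,6}→2
  3 left: {2,5,6}→2  {3,4,6}→1  {4,5,6}→3
  4 left: {0,2,5,6}→2  {1,3,4,6}→1  {2,4,5,6}→5  {3,4,5,6}→4
  5 left: {0,2,4,5,6}→7  {1,3,4,5,6}→5  {2,3,4,5,6}→9
  placing 0:i first → 14 extensions
  placing 1:l first → 16 extensions
total linear extensions = 30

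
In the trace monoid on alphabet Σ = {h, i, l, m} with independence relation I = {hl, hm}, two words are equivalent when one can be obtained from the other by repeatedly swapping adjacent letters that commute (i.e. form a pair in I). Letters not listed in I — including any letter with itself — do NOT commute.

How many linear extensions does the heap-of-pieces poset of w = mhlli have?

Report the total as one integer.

4

#0=m has no predecessor
#1=h has no predecessor
#2=l depends on [0:m]
#3=l depends on [2:l]
#4=i depends on [1:h, 3:l]
sources: [0:m, 1:h]
N(rest) = Σ N(rest − s) over sources s of rest; N(one piece) = 1:
  size 1 → [4]=1
  size 2 → [1,4]=1  [3,4]=1
  size 3 → [1,3,4]=2  [2,3,4]=1
  first=0(m) contributes 3
  first=1(h) contributes 1
|[w]| = 4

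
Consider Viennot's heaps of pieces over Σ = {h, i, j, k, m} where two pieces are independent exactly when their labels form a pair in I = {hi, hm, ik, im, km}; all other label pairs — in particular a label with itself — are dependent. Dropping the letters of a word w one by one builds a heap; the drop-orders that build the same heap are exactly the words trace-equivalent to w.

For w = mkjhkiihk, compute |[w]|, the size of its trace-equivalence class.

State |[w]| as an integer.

0(m) covers ∅
1(k) covers ∅
2(j) covers 0:m, 1:k
3(h) covers 2:j
4(k) covers 3:h
5(i) covers 2:j
6(i) covers 5:i
7(h) covers 4:k
8(k) covers 7:h
floor of heap: 0:m, 1:k
completions by unplaced set U, small U first (add the entries for U minus each lowest piece of U):
  |U|=1: {6}:1  {8}:1
  |U|=2: {5,6}:1  {6,8}:2  {7,8}:1
  |U|=3: {4,7,8}:1  {5,6,8}:3  {6,7,8}:3
  |U|=4: {3,4,7,8}:1  {4,6,7,8}:4  {5,6,7,8}:6
  |U|=5: {3,4,6,7,8}:5  {4,5,6,7,8}:10
  |U|=6: {3,4,5,6,7,8}:15
  |U|=7: {2,3,4,5,6,7,8}:15
  start at 0(m): 15
  start at 1(k): 15
sum over floor = 30

30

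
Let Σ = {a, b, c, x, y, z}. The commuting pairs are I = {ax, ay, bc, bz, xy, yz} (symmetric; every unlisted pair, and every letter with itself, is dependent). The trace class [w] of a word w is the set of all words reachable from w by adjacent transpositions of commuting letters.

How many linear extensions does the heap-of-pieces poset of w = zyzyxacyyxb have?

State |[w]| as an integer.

piece 0:z — minimal
piece 1:y — minimal
piece 2:z rests on {0:z}
piece 3:y rests on {1:y}
piece 4:x rests on {2:z}
piece 5:a rests on {2:z}
piece 6:c rests on {3:y, 4:x, 5:a}
piece 7:y rests on {6:c}
piece 8:y rests on {7:y}
piece 9:x rests on {6:c}
piece 10:b rests on {8:y, 9:x}
minimal pieces: {0:z, 1:y}
ways to finish when only these pieces remain (= sum over removing one remaining piece with nothing left below it):
  1 left: {10}→1
  2 left: {8,10}→1  {9,10}→1
  3 left: {7,8,10}→1  {8,9,10}→2
  4 left: {7,8,9,10}→3
  5 left: {6,7,8,9,10}→3
  6 left: {3,6,7,8,9,10}→3  {4,6,7,8,9,10}→3  {5,6,7,8,9,10}→3
  7 left: {1,3,6,7,8,9,10}→3  {3,4,6,7,8,9,10}→6  {3,5,6,7,8,9,10}→6  {4,5,6,7,8,9,10}→6
  8 left: {1,3,4,6,7,8,9,10}→9  {1,3,5,6,7,8,9,10}→9  {2,4,5,6,7,8,9,10}→6  {3,4,5,6,7,8,9,10}→18
  9 left: {0,2,4,5,6,7,8,9,10}→6  {1,3,4,5,6,7,8,9,10}→36  {2,3,4,5,6,7,8,9,10}→24
  placing 0:z first → 60 extensions
  placing 1:y first → 30 extensions
total linear extensions = 90

90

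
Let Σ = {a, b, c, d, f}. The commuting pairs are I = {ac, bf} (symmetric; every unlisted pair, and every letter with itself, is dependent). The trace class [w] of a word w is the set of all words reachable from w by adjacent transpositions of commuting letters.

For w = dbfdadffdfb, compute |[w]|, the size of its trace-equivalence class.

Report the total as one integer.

#0=d has no predecessor
#1=b depends on [0:d]
#2=f depends on [0:d]
#3=d depends on [1:b, 2:f]
#4=a depends on [3:d]
#5=d depends on [4:a]
#6=f depends on [5:d]
#7=f depends on [6:f]
#8=d depends on [7:f]
#9=f depends on [8:d]
#10=b depends on [8:d]
sources: [0:d]
N(rest) = Σ N(rest − s) over sources s of rest; N(one piece) = 1:
  size 1 → [9]=1  [10]=1
  size 2 → [9,10]=2
  size 3 → [8,9,10]=2
  size 4 → [7,8,9,10]=2
  size 5 → [6,7,8,9,10]=2
  size 6 → [5,6,7,8,9,10]=2
  size 7 → [4,5,6,7,8,9,10]=2
  size 8 → [3,4,5,6,7,8,9,10]=2
  size 9 → [1,3,4,5,6,7,8,9,10]=2  [2,3,4,5,6,7,8,9,10]=2
  first=0(d) contributes 4

4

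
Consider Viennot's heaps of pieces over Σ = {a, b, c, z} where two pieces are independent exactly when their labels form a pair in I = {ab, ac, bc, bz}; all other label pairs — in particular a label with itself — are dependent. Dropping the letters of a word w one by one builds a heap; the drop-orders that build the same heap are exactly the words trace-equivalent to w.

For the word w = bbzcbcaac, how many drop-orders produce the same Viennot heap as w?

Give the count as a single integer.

840

0(b) covers ∅
1(b) covers 0:b
2(z) covers ∅
3(c) covers 2:z
4(b) covers 1:b
5(c) covers 3:c
6(a) covers 2:z
7(a) covers 6:a
8(c) covers 5:c
floor of heap: 0:b, 2:z
completions by unplaced set U, small U first (add the entries for U minus each lowest piece of U):
  |U|=1: {4}:1  {7}:1  {8}:1
  |U|=2: {1,4}:1  {4,7}:2  {4,8}:2  {5,8}:1  {6,7}:1  {7,8}:2
  |U|=3: {0,1,4}:1  {1,4,7}:3  {1,4,8}:3  {3,5,8}:1  {4,5,8}:3  {4,6,7}:3  {4,7,8}:6  {5,7,8}:3  {6,7,8}:3
  |U|=4: {0,1,4,7}:4  {0,1,4,8}:4  {1,4,5,8}:6  {1,4,6,7}:6  {1,4,7,8}:12  {3,4,5,8}:4  {3,5,7,8}:4  {4,5,7,8}:12  {4,6,7,8}:12  {5,6,7,8}:6
  |U|=5: {0,1,4,5,8}:10  {0,1,4,6,7}:10  {0,1,4,7,8}:20  {1,3,4,5,8}:10  {1,4,5,7,8}:30  {1,4,6,7,8}:30  {3,4,5,7,8}:20  {3,5,6,7,8}:10  {4,5,6,7,8}:30
  |U|=6: {0,1,3,4,5,8}:20  {0,1,4,5,7,8}:60  {0,1,4,6,7,8}:60  {1,3,4,5,7,8}:60  {1,4,5,6,7,8}:90  {2,3,5,6,7,8}:10  {3,4,5,6,7,8}:60
  |U|=7: {0,1,3,4,5,7,8}:140  {0,1,4,5,6,7,8}:210  {1,3,4,5,6,7,8}:210  {2,3,4,5,6,7,8}:70
  start at 0(b): 280
  start at 2(z): 560
sum over floor = 840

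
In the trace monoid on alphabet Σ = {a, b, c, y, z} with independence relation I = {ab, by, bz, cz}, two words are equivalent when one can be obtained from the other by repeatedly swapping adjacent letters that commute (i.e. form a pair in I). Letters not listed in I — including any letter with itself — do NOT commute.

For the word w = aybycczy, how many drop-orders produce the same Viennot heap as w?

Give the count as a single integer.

13

drop 0:a onto floor
drop 1:y onto {0:a}
drop 2:b onto floor
drop 3:y onto {1:y}
drop 4:c onto {2:b, 3:y}
drop 5:c onto {4:c}
drop 6:z onto {3:y}
drop 7:y onto {5:c, 6:z}
ground layer = {0:a, 2:b}
drop-orders for the pieces not yet dropped (sum over which currently-grounded one goes next):
  1 to go: {7} 1
  2 to go: {5,7} 1  {6,7} 1
  3 to go: {4,5,7} 1  {5,6,7} 2
  4 to go: {2,4,5,7} 1  {4,5,6,7} 3
  5 to go: {2,4,5,6,7} 4  {3,4,5,6,7} 3
  6 to go: {1,3,4,5,6,7} 3  {2,3,4,5,6,7} 7
  if 0:a drops first: 10 orders
  if 2:b drops first: 3 orders
heap linearizations: 13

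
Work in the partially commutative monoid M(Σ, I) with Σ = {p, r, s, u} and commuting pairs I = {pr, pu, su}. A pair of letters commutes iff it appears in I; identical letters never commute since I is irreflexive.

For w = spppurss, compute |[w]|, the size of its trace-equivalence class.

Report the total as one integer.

#0=s has no predecessor
#1=p depends on [0:s]
#2=p depends on [1:p]
#3=p depends on [2:p]
#4=u has no predecessor
#5=r depends on [0:s, 4:u]
#6=s depends on [3:p, 5:r]
#7=s depends on [6:s]
sources: [0:s, 4:u]
N(rest) = Σ N(rest − s) over sources s of rest; N(one piece) = 1:
  size 1 → [7]=1
  size 2 → [6,7]=1
  size 3 → [3,6,7]=1  [5,6,7]=1
  size 4 → [2,3,6,7]=1  [3,5,6,7]=2  [4,5,6,7]=1
  size 5 → [1,2,3,6,7]=1  [2,3,5,6,7]=3  [3,4,5,6,7]=3
  size 6 → [1,2,3,5,6,7]=4  [2,3,4,5,6,7]=6
  first=0(s) contributes 10
  first=4(u) contributes 4
|[w]| = 14

14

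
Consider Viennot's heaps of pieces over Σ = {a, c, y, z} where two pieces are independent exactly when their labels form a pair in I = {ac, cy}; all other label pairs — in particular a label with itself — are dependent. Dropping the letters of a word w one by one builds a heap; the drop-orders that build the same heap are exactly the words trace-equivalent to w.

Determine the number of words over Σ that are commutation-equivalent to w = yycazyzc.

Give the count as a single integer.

#0=y has no predecessor
#1=y depends on [0:y]
#2=c has no predecessor
#3=a depends on [1:y]
#4=z depends on [2:c, 3:a]
#5=y depends on [4:z]
#6=z depends on [5:y]
#7=c depends on [6:z]
sources: [0:y, 2:c]
N(rest) = Σ N(rest − s) over sources s of rest; N(one piece) = 1:
  size 1 → [7]=1
  size 2 → [6,7]=1
  size 3 → [5,6,7]=1
  size 4 → [4,5,6,7]=1
  size 5 → [2,4,5,6,7]=1  [3,4,5,6,7]=1
  size 6 → [1,3,4,5,6,7]=1  [2,3,4,5,6,7]=2
  first=0(y) contributes 3
  first=2(c) contributes 1
|[w]| = 4

4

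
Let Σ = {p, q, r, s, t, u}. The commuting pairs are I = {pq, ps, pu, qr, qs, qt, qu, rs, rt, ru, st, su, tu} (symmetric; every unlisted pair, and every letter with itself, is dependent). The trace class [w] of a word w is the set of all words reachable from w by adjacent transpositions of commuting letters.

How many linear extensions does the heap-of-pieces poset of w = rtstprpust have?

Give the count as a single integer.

1080

0(r) covers ∅
1(t) covers ∅
2(s) covers ∅
3(t) covers 1:t
4(p) covers 0:r, 3:t
5(r) covers 4:p
6(p) covers 5:r
7(u) covers ∅
8(s) covers 2:s
9(t) covers 6:p
floor of heap: 0:r, 1:t, 2:s, 7:u
completions by unplaced set U, small U first (add the entries for U minus each lowest piece of U):
  |U|=1: {7}:1  {8}:1  {9}:1
  |U|=2: {2,8}:1  {6,9}:1  {7,8}:2  {7,9}:2  {8,9}:2
  |U|=3: {2,7,8}:3  {2,8,9}:3  {5,6,9}:1  {6,7,9}:3  {6,8,9}:3  {7,8,9}:6
  |U|=4: {2,6,8,9}:6  {2,7,8,9}:12  {4,5,6,9}:1  {5,6,7,9}:4  {5,6,8,9}:4  {6,7,8,9}:12
  |U|=5: {0,4,5,6,9}:1  {2,5,6,8,9}:10  {2,6,7,8,9}:30  {3,4,5,6,9}:1  {4,5,6,7,9}:5  {4,5,6,8,9}:5  {5,6,7,8,9}:20
  |U|=6: {0,3,4,5,6,9}:2  {0,4,5,6,7,9}:6  {0,4,5,6,8,9}:6  {1,3,4,5,6,9}:1  {2,4,5,6,8,9}:15  {2,5,6,7,8,9}:60  {3,4,5,6,7,9}:6  {3,4,5,6,8,9}:6  {4,5,6,7,8,9}:30
  |U|=7: {0,1,3,4,5,6,9}:3  {0,2,4,5,6,8,9}:21  {0,3,4,5,6,7,9}:14  {0,3,4,5,6,8,9}:14  {0,4,5,6,7,8,9}:42  {1,3,4,5,6,7,9}:7  {1,3,4,5,6,8,9}:7  {2,3,4,5,6,8,9}:21  {2,4,5,6,7,8,9}:105  {3,4,5,6,7,8,9}:42
  |U|=8: {0,1,3,4,5,6,7,9}:24  {0,1,3,4,5,6,8,9}:24  {0,2,3,4,5,6,8,9}:56  {0,2,4,5,6,7,8,9}:168  {0,3,4,5,6,7,8,9}:112  {1,2,3,4,5,6,8,9}:28  {1,3,4,5,6,7,8,9}:56  {2,3,4,5,6,7,8,9}:168
  start at 0(r): 252
  start at 1(t): 504
  start at 2(s): 216
  start at 7(u): 108
sum over floor = 1080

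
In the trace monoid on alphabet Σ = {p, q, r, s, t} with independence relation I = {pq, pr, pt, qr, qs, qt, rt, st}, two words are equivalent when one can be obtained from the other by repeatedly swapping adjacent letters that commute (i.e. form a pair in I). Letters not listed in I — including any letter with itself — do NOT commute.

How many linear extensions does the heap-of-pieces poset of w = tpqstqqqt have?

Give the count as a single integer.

1260

0(t) covers ∅
1(p) covers ∅
2(q) covers ∅
3(s) covers 1:p
4(t) covers 0:t
5(q) covers 2:q
6(q) covers 5:q
7(q) covers 6:q
8(t) covers 4:t
floor of heap: 0:t, 1:p, 2:q
completions by unplaced set U, small U first (add the entries for U minus each lowest piece of U):
  |U|=1: {3}:1  {7}:1  {8}:1
  |U|=2: {1,3}:1  {3,7}:2  {3,8}:2  {4,8}:1  {6,7}:1  {7,8}:2
  |U|=3: {0,4,8}:1  {1,3,7}:3  {1,3,8}:3  {3,4,8}:3  {3,6,7}:3  {3,7,8}:6  {4,7,8}:3  {5,6,7}:1  {6,7,8}:3
  |U|=4: {0,3,4,8}:4  {0,4,7,8}:4  {1,3,4,8}:6  {1,3,6,7}:6  {1,3,7,8}:12  {2,5,6,7}:1  {3,4,7,8}:12  {3,5,6,7}:4  {3,6,7,8}:12  {4,6,7,8}:6  {5,6,7,8}:4
  |U|=5: {0,1,3,4,8}:10  {0,3,4,7,8}:20  {0,4,6,7,8}:10  {1,3,4,7,8}:30  {1,3,5,6,7}:10  {1,3,6,7,8}:30  {2,3,5,6,7}:5  {2,5,6,7,8}:5  {3,4,6,7,8}:30  {3,5,6,7,8}:20  {4,5,6,7,8}:10
  |U|=6: {0,1,3,4,7,8}:60  {0,3,4,6,7,8}:60  {0,4,5,6,7,8}:20  {1,2,3,5,6,7}:15  {1,3,4,6,7,8}:90  {1,3,5,6,7,8}:60  {2,3,5,6,7,8}:30  {2,4,5,6,7,8}:15  {3,4,5,6,7,8}:60
  |U|=7: {0,1,3,4,6,7,8}:210  {0,2,4,5,6,7,8}:35  {0,3,4,5,6,7,8}:140  {1,2,3,5,6,7,8}:105  {1,3,4,5,6,7,8}:210  {2,3,4,5,6,7,8}:105
  start at 0(t): 420
  start at 1(p): 280
  start at 2(q): 560
sum over floor = 1260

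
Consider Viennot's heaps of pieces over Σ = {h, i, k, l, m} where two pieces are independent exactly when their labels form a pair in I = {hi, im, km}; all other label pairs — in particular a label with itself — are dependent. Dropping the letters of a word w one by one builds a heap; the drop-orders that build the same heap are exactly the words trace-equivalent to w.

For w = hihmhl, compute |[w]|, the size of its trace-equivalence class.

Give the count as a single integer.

5

piece 0:h — minimal
piece 1:i — minimal
piece 2:h rests on {0:h}
piece 3:m rests on {2:h}
piece 4:h rests on {3:m}
piece 5:l rests on {1:i, 4:h}
minimal pieces: {0:h, 1:i}
ways to finish when only these pieces remain (= sum over removing one remaining piece with nothing left below it):
  1 left: {5}→1
  2 left: {1,5}→1  {4,5}→1
  3 left: {1,4,5}→2  {3,4,5}→1
  4 left: {1,3,4,5}→3  {2,3,4,5}→1
  placing 0:h first → 4 extensions
  placing 1:i first → 1 extensions
total linear extensions = 5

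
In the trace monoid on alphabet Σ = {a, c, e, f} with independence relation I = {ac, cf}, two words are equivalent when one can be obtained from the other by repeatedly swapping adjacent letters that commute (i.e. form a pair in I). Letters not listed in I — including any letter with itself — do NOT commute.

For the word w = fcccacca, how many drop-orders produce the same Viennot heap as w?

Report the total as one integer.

56

0(f) covers ∅
1(c) covers ∅
2(c) covers 1:c
3(c) covers 2:c
4(a) covers 0:f
5(c) covers 3:c
6(c) covers 5:c
7(a) covers 4:a
floor of heap: 0:f, 1:c
completions by unplaced set U, small U first (add the entries for U minus each lowest piece of U):
  |U|=1: {6}:1  {7}:1
  |U|=2: {4,7}:1  {5,6}:1  {6,7}:2
  |U|=3: {0,4,7}:1  {3,5,6}:1  {4,6,7}:3  {5,6,7}:3
  |U|=4: {0,4,6,7}:4  {2,3,5,6}:1  {3,5,6,7}:4  {4,5,6,7}:6
  |U|=5: {0,4,5,6,7}:10  {1,2,3,5,6}:1  {2,3,5,6,7}:5  {3,4,5,6,7}:10
  |U|=6: {0,3,4,5,6,7}:20  {1,2,3,5,6,7}:6  {2,3,4,5,6,7}:15
  start at 0(f): 21
  start at 1(c): 35
sum over floor = 56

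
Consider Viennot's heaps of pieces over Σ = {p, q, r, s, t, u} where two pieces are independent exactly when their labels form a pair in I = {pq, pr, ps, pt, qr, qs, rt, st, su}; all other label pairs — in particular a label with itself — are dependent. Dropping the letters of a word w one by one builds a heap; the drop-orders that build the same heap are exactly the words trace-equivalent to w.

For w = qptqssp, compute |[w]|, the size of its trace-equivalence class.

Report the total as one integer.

210

0(q) covers ∅
1(p) covers ∅
2(t) covers 0:q
3(q) covers 2:t
4(s) covers ∅
5(s) covers 4:s
6(p) covers 1:p
floor of heap: 0:q, 1:p, 4:s
completions by unplaced set U, small U first (add the entries for U minus each lowest piece of U):
  |U|=1: {3}:1  {5}:1  {6}:1
  |U|=2: {1,6}:1  {2,3}:1  {3,5}:2  {3,6}:2  {4,5}:1  {5,6}:2
  |U|=3: {0,2,3}:1  {1,3,6}:3  {1,5,6}:3  {2,3,5}:3  {2,3,6}:3  {3,4,5}:3  {3,5,6}:6  {4,5,6}:3
  |U|=4: {0,2,3,5}:4  {0,2,3,6}:4  {1,2,3,6}:6  {1,3,5,6}:12  {1,4,5,6}:6  {2,3,4,5}:6  {2,3,5,6}:12  {3,4,5,6}:12
  |U|=5: {0,1,2,3,6}:10  {0,2,3,4,5}:10  {0,2,3,5,6}:20  {1,2,3,5,6}:30  {1,3,4,5,6}:30  {2,3,4,5,6}:30
  start at 0(q): 90
  start at 1(p): 60
  start at 4(s): 60
sum over floor = 210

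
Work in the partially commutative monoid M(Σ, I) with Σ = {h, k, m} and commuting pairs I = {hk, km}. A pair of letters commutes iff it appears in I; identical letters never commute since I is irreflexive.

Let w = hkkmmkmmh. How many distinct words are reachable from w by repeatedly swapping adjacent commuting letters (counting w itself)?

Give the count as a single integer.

84

drop 0:h onto floor
drop 1:k onto floor
drop 2:k onto {1:k}
drop 3:m onto {0:h}
drop 4:m onto {3:m}
drop 5:k onto {2:k}
drop 6:m onto {4:m}
drop 7:m onto {6:m}
drop 8:h onto {7:m}
ground layer = {0:h, 1:k}
drop-orders for the pieces not yet dropped (sum over which currently-grounded one goes next):
  1 to go: {5} 1  {8} 1
  2 to go: {2,5} 1  {5,8} 2  {7,8} 1
  3 to go: {1,2,5} 1  {2,5,8} 3  {5,7,8} 3  {6,7,8} 1
  4 to go: {1,2,5,8} 4  {2,5,7,8} 6  {4,6,7,8} 1  {5,6,7,8} 4
  5 to go: {1,2,5,7,8} 10  {2,5,6,7,8} 10  {3,4,6,7,8} 1  {4,5,6,7,8} 5
  6 to go: {0,3,4,6,7,8} 1  {1,2,5,6,7,8} 20  {2,4,5,6,7,8} 15  {3,4,5,6,7,8} 6
  7 to go: {0,3,4,5,6,7,8} 7  {1,2,4,5,6,7,8} 35  {2,3,4,5,6,7,8} 21
  if 0:h drops first: 56 orders
  if 1:k drops first: 28 orders
heap linearizations: 84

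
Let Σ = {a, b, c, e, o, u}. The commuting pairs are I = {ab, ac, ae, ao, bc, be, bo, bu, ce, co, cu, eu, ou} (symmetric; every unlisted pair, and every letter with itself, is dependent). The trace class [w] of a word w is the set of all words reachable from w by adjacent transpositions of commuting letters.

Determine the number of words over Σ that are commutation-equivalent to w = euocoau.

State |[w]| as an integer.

0(e) covers ∅
1(u) covers ∅
2(o) covers 0:e
3(c) covers ∅
4(o) covers 2:o
5(a) covers 1:u
6(u) covers 5:a
floor of heap: 0:e, 1:u, 3:c
completions by unplaced set U, small U first (add the entries for U minus each lowest piece of U):
  |U|=1: {3}:1  {4}:1  {6}:1
  |U|=2: {2,4}:1  {3,4}:2  {3,6}:2  {4,6}:2  {5,6}:1
  |U|=3: {0,2,4}:1  {1,5,6}:1  {2,3,4}:3  {2,4,6}:3  {3,4,6}:6  {3,5,6}:3  {4,5,6}:3
  |U|=4: {0,2,3,4}:4  {0,2,4,6}:4  {1,3,5,6}:4  {1,4,5,6}:4  {2,3,4,6}:12  {2,4,5,6}:6  {3,4,5,6}:12
  |U|=5: {0,2,3,4,6}:20  {0,2,4,5,6}:10  {1,2,4,5,6}:10  {1,3,4,5,6}:20  {2,3,4,5,6}:30
  start at 0(e): 60
  start at 1(u): 60
  start at 3(c): 20
sum over floor = 140

140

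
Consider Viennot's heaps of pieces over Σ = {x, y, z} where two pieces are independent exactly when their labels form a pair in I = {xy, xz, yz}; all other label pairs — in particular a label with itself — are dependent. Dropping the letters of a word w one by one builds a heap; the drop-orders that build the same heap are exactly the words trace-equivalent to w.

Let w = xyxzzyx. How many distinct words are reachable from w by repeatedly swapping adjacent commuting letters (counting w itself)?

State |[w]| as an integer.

piece 0:x — minimal
piece 1:y — minimal
piece 2:x rests on {0:x}
piece 3:z — minimal
piece 4:z rests on {3:z}
piece 5:y rests on {1:y}
piece 6:x rests on {2:x}
minimal pieces: {0:x, 1:y, 3:z}
ways to finish when only these pieces remain (= sum over removing one remaining piece with nothing left below it):
  1 left: {4}→1  {5}→1  {6}→1
  2 left: {1,5}→1  {2,6}→1  {3,4}→1  {4,5}→2  {4,6}→2  {5,6}→2
  3 left: {0,2,6}→1  {1,4,5}→3  {1,5,6}→3  {2,4,6}→3  {2,5,6}→3  {3,4,5}→3  {3,4,6}→3  {4,5,6}→6
  4 left: {0,2,4,6}→4  {0,2,5,6}→4  {1,2,5,6}→6  {1,3,4,5}→6  {1,4,5,6}→12  {2,3,4,6}→6  {2,4,5,6}→12  {3,4,5,6}→12
  5 left: {0,1,2,5,6}→10  {0,2,3,4,6}→10  {0,2,4,5,6}→20  {1,2,4,5,6}→30  {1,3,4,5,6}→30  {2,3,4,5,6}→30
  placing 0:x first → 90 extensions
  placing 1:y first → 60 extensions
  placing 3:z first → 60 extensions
total linear extensions = 210

210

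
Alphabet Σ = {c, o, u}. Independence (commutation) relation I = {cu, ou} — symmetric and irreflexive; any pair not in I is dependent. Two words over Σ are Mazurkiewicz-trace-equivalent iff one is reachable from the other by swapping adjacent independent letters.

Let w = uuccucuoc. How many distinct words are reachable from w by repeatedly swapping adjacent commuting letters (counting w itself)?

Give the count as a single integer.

drop 0:u onto floor
drop 1:u onto {0:u}
drop 2:c onto floor
drop 3:c onto {2:c}
drop 4:u onto {1:u}
drop 5:c onto {3:c}
drop 6:u onto {4:u}
drop 7:o onto {5:c}
drop 8:c onto {7:o}
ground layer = {0:u, 2:c}
drop-orders for the pieces not yet dropped (sum over which currently-grounded one goes next):
  1 to go: {6} 1  {8} 1
  2 to go: {4,6} 1  {6,8} 2  {7,8} 1
  3 to go: {1,4,6} 1  {4,6,8} 3  {5,7,8} 1  {6,7,8} 3
  4 to go: {0,1,4,6} 1  {1,4,6,8} 4  {3,5,7,8} 1  {4,6,7,8} 6  {5,6,7,8} 4
  5 to go: {0,1,4,6,8} 5  {1,4,6,7,8} 10  {2,3,5,7,8} 1  {3,5,6,7,8} 5  {4,5,6,7,8} 10
  6 to go: {0,1,4,6,7,8} 15  {1,4,5,6,7,8} 20  {2,3,5,6,7,8} 6  {3,4,5,6,7,8} 15
  7 to go: {0,1,4,5,6,7,8} 35  {1,3,4,5,6,7,8} 35  {2,3,4,5,6,7,8} 21
  if 0:u drops first: 56 orders
  if 2:c drops first: 70 orders
heap linearizations: 126

126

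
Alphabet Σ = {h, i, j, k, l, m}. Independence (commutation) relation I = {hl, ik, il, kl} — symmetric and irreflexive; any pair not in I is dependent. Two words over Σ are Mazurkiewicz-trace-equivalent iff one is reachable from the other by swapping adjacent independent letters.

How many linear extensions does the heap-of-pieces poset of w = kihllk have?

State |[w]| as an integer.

30

#0=k has no predecessor
#1=i has no predecessor
#2=h depends on [0:k, 1:i]
#3=l has no predecessor
#4=l depends on [3:l]
#5=k depends on [2:h]
sources: [0:k, 1:i, 3:l]
N(rest) = Σ N(rest − s) over sources s of rest; N(one piece) = 1:
  size 1 → [4]=1  [5]=1
  size 2 → [2,5]=1  [3,4]=1  [4,5]=2
  size 3 → [0,2,5]=1  [1,2,5]=1  [2,4,5]=3  [3,4,5]=3
  size 4 → [0,1,2,5]=2  [0,2,4,5]=4  [1,2,4,5]=4  [2,3,4,5]=6
  first=0(k) contributes 10
  first=1(i) contributes 10
  first=3(l) contributes 10
|[w]| = 30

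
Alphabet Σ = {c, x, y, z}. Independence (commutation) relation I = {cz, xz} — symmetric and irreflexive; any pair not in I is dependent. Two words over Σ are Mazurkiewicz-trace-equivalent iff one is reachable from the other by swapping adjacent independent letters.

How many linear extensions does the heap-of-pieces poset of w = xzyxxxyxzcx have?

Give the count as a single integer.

8

drop 0:x onto floor
drop 1:z onto floor
drop 2:y onto {0:x, 1:z}
drop 3:x onto {2:y}
drop 4:x onto {3:x}
drop 5:x onto {4:x}
drop 6:y onto {5:x}
drop 7:x onto {6:y}
drop 8:z onto {6:y}
drop 9:c onto {7:x}
drop 10:x onto {9:c}
ground layer = {0:x, 1:z}
drop-orders for the pieces not yet dropped (sum over which currently-grounded one goes next):
  1 to go: {8} 1  {10} 1
  2 to go: {8,10} 2  {9,10} 1
  3 to go: {7,9,10} 1  {8,9,10} 3
  4 to go: {7,8,9,10} 4
  5 to go: {6,7,8,9,10} 4
  6 to go: {5,6,7,8,9,10} 4
  7 to go: {4,5,6,7,8,9,10} 4
  8 to go: {3,4,5,6,7,8,9,10} 4
  9 to go: {2,3,4,5,6,7,8,9,10} 4
  if 0:x drops first: 4 orders
  if 1:z drops first: 4 orders
heap linearizations: 8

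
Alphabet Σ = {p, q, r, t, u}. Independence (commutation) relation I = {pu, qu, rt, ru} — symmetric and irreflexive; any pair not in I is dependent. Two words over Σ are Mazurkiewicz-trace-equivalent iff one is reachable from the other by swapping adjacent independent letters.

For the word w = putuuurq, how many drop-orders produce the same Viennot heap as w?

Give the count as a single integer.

#0=p has no predecessor
#1=u has no predecessor
#2=t depends on [0:p, 1:u]
#3=u depends on [2:t]
#4=u depends on [3:u]
#5=u depends on [4:u]
#6=r depends on [0:p]
#7=q depends on [2:t, 6:r]
sources: [0:p, 1:u]
N(rest) = Σ N(rest − s) over sources s of rest; N(one piece) = 1:
  size 1 → [5]=1  [7]=1
  size 2 → [4,5]=1  [5,7]=2  [6,7]=1
  size 3 → [3,4,5]=1  [4,5,7]=3  [5,6,7]=3
  size 4 → [3,4,5,7]=4  [4,5,6,7]=6
  size 5 → [2,3,4,5,7]=4  [3,4,5,6,7]=10
  size 6 → [1,2,3,4,5,7]=4  [2,3,4,5,6,7]=14
  first=0(p) contributes 18
  first=1(u) contributes 14
|[w]| = 32

32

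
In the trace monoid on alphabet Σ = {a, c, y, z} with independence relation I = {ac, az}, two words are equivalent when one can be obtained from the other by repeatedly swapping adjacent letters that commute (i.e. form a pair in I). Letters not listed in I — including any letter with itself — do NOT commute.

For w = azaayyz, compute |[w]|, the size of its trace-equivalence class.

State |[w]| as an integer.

drop 0:a onto floor
drop 1:z onto floor
drop 2:a onto {0:a}
drop 3:a onto {2:a}
drop 4:y onto {1:z, 3:a}
drop 5:y onto {4:y}
drop 6:z onto {5:y}
ground layer = {0:a, 1:z}
drop-orders for the pieces not yet dropped (sum over which currently-grounded one goes next):
  1 to go: {6} 1
  2 to go: {5,6} 1
  3 to go: {4,5,6} 1
  4 to go: {1,4,5,6} 1  {3,4,5,6} 1
  5 to go: {1,3,4,5,6} 2  {2,3,4,5,6} 1
  if 0:a drops first: 3 orders
  if 1:z drops first: 1 orders
heap linearizations: 4

4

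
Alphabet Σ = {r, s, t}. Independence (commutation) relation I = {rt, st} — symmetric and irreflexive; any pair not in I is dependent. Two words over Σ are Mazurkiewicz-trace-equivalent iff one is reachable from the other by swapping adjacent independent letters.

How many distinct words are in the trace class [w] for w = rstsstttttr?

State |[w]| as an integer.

462

0(r) covers ∅
1(s) covers 0:r
2(t) covers ∅
3(s) covers 1:s
4(s) covers 3:s
5(t) covers 2:t
6(t) covers 5:t
7(t) covers 6:t
8(t) covers 7:t
9(t) covers 8:t
10(r) covers 4:s
floor of heap: 0:r, 2:t
completions by unplaced set U, small U first (add the entries for U minus each lowest piece of U):
  |U|=1: {9}:1  {10}:1
  |U|=2: {4,10}:1  {8,9}:1  {9,10}:2
  |U|=3: {3,4,10}:1  {4,9,10}:3  {7,8,9}:1  {8,9,10}:3
  |U|=4: {1,3,4,10}:1  {3,4,9,10}:4  {4,8,9,10}:6  {6,7,8,9}:1  {7,8,9,10}:4
  |U|=5: {0,1,3,4,10}:1  {1,3,4,9,10}:5  {3,4,8,9,10}:10  {4,7,8,9,10}:10  {5,6,7,8,9}:1  {6,7,8,9,10}:5
  |U|=6: {0,1,3,4,9,10}:6  {1,3,4,8,9,10}:15  {2,5,6,7,8,9}:1  {3,4,7,8,9,10}:20  {4,6,7,8,9,10}:15  {5,6,7,8,9,10}:6
  |U|=7: {0,1,3,4,8,9,10}:21  {1,3,4,7,8,9,10}:35  {2,5,6,7,8,9,10}:7  {3,4,6,7,8,9,10}:35  {4,5,6,7,8,9,10}:21
  |U|=8: {0,1,3,4,7,8,9,10}:56  {1,3,4,6,7,8,9,10}:70  {2,4,5,6,7,8,9,10}:28  {3,4,5,6,7,8,9,10}:56
  |U|=9: {0,1,3,4,6,7,8,9,10}:126  {1,3,4,5,6,7,8,9,10}:126  {2,3,4,5,6,7,8,9,10}:84
  start at 0(r): 210
  start at 2(t): 252
sum over floor = 462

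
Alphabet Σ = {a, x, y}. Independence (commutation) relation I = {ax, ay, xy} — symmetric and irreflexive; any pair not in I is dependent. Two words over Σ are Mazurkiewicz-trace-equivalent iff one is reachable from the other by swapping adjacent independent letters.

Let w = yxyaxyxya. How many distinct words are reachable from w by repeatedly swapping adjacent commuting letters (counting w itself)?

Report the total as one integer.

1260

0(y) covers ∅
1(x) covers ∅
2(y) covers 0:y
3(a) covers ∅
4(x) covers 1:x
5(y) covers 2:y
6(x) covers 4:x
7(y) covers 5:y
8(a) covers 3:a
floor of heap: 0:y, 1:x, 3:a
completions by unplaced set U, small U first (add the entries for U minus each lowest piece of U):
  |U|=1: {6}:1  {7}:1  {8}:1
  |U|=2: {3,8}:1  {4,6}:1  {5,7}:1  {6,7}:2  {6,8}:2  {7,8}:2
  |U|=3: {1,4,6}:1  {2,5,7}:1  {3,6,8}:3  {3,7,8}:3  {4,6,7}:3  {4,6,8}:3  {5,6,7}:3  {5,7,8}:3  {6,7,8}:6
  |U|=4: {0,2,5,7}:1  {1,4,6,7}:4  {1,4,6,8}:4  {2,5,6,7}:4  {2,5,7,8}:4  {3,4,6,8}:6  {3,5,7,8}:6  {3,6,7,8}:12  {4,5,6,7}:6  {4,6,7,8}:12  {5,6,7,8}:12
  |U|=5: {0,2,5,6,7}:5  {0,2,5,7,8}:5  {1,3,4,6,8}:10  {1,4,5,6,7}:10  {1,4,6,7,8}:20  {2,3,5,7,8}:10  {2,4,5,6,7}:10  {2,5,6,7,8}:20  {3,4,6,7,8}:30  {3,5,6,7,8}:30  {4,5,6,7,8}:30
  |U|=6: {0,2,3,5,7,8}:15  {0,2,4,5,6,7}:15  {0,2,5,6,7,8}:30  {1,2,4,5,6,7}:20  {1,3,4,6,7,8}:60  {1,4,5,6,7,8}:60  {2,3,5,6,7,8}:60  {2,4,5,6,7,8}:60  {3,4,5,6,7,8}:90
  |U|=7: {0,1,2,4,5,6,7}:35  {0,2,3,5,6,7,8}:105  {0,2,4,5,6,7,8}:105  {1,2,4,5,6,7,8}:140  {1,3,4,5,6,7,8}:210  {2,3,4,5,6,7,8}:210
  start at 0(y): 560
  start at 1(x): 420
  start at 3(a): 280
sum over floor = 1260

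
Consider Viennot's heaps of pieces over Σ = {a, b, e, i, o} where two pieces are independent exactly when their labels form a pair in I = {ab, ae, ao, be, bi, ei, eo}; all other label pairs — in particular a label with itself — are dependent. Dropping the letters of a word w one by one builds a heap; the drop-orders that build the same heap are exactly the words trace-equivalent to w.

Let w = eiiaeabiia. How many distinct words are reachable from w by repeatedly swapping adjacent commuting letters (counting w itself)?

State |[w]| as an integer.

360

piece 0:e — minimal
piece 1:i — minimal
piece 2:i rests on {1:i}
piece 3:a rests on {2:i}
piece 4:e rests on {0:e}
piece 5:a rests on {3:a}
piece 6:b — minimal
piece 7:i rests on {5:a}
piece 8:i rests on {7:i}
piece 9:a rests on {8:i}
minimal pieces: {0:e, 1:i, 6:b}
ways to finish when only these pieces remain (= sum over removing one remaining piece with nothing left below it):
  1 left: {4}→1  {6}→1  {9}→1
  2 left: {0,4}→1  {4,6}→2  {4,9}→2  {6,9}→2  {8,9}→1
  3 left: {0,4,6}→3  {0,4,9}→3  {4,6,9}→6  {4,8,9}→3  {6,8,9}→3  {7,8,9}→1
  4 left: {0,4,6,9}→12  {0,4,8,9}→6  {4,6,8,9}→12  {4,7,8,9}→4  {5,7,8,9}→1  {6,7,8,9}→4
  5 left: {0,4,6,8,9}→30  {0,4,7,8,9}→10  {3,5,7,8,9}→1  {4,5,7,8,9}→5  {4,6,7,8,9}→20  {5,6,7,8,9}→5
  6 left: {0,4,5,7,8,9}→15  {0,4,6,7,8,9}→60  {2,3,5,7,8,9}→1  {3,4,5,7,8,9}→6  {3,5,6,7,8,9}→6  {4,5,6,7,8,9}→30
  7 left: {0,3,4,5,7,8,9}→21  {0,4,5,6,7,8,9}→105  {1,2,3,5,7,8,9}→1  {2,3,4,5,7,8,9}→7  {2,3,5,6,7,8,9}→7  {3,4,5,6,7,8,9}→42
  8 left: {0,2,3,4,5,7,8,9}→28  {0,3,4,5,6,7,8,9}→168  {1,2,3,4,5,7,8,9}→8  {1,2,3,5,6,7,8,9}→8  {2,3,4,5,6,7,8,9}→56
  placing 0:e first → 72 extensions
  placing 1:i first → 252 extensions
  placing 6:b first → 36 extensions
total linear extensions = 360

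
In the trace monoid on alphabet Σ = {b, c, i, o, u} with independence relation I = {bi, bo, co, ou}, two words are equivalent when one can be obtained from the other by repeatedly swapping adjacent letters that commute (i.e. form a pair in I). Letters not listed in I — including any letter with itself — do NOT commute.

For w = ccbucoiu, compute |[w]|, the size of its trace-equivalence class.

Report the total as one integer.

6

#0=c has no predecessor
#1=c depends on [0:c]
#2=b depends on [1:c]
#3=u depends on [2:b]
#4=c depends on [3:u]
#5=o has no predecessor
#6=i depends on [4:c, 5:o]
#7=u depends on [6:i]
sources: [0:c, 5:o]
N(rest) = Σ N(rest − s) over sources s of rest; N(one piece) = 1:
  size 1 → [7]=1
  size 2 → [6,7]=1
  size 3 → [4,6,7]=1  [5,6,7]=1
  size 4 → [3,4,6,7]=1  [4,5,6,7]=2
  size 5 → [2,3,4,6,7]=1  [3,4,5,6,7]=3
  size 6 → [1,2,3,4,6,7]=1  [2,3,4,5,6,7]=4
  first=0(c) contributes 5
  first=5(o) contributes 1
|[w]| = 6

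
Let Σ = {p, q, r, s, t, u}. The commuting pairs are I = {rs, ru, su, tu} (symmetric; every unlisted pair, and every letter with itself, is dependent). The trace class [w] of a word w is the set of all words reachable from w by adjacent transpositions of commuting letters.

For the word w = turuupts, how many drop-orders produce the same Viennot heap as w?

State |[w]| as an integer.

10

drop 0:t onto floor
drop 1:u onto floor
drop 2:r onto {0:t}
drop 3:u onto {1:u}
drop 4:u onto {3:u}
drop 5:p onto {2:r, 4:u}
drop 6:t onto {5:p}
drop 7:s onto {6:t}
ground layer = {0:t, 1:u}
drop-orders for the pieces not yet dropped (sum over which currently-grounded one goes next):
  1 to go: {7} 1
  2 to go: {6,7} 1
  3 to go: {5,6,7} 1
  4 to go: {2,5,6,7} 1  {4,5,6,7} 1
  5 to go: {0,2,5,6,7} 1  {2,4,5,6,7} 2  {3,4,5,6,7} 1
  6 to go: {0,2,4,5,6,7} 3  {1,3,4,5,6,7} 1  {2,3,4,5,6,7} 3
  if 0:t drops first: 4 orders
  if 1:u drops first: 6 orders
heap linearizations: 10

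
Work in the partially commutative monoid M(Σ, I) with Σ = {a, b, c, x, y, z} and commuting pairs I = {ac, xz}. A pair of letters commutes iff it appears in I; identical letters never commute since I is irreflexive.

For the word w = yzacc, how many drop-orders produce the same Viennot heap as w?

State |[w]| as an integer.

3

piece 0:y — minimal
piece 1:z rests on {0:y}
piece 2:a rests on {1:z}
piece 3:c rests on {1:z}
piece 4:c rests on {3:c}
minimal pieces: {0:y}
ways to finish when only these pieces remain (= sum over removing one remaining piece with nothing left below it):
  1 left: {2}→1  {4}→1
  2 left: {2,4}→2  {3,4}→1
  3 left: {2,3,4}→3
  placing 0:y first → 3 extensions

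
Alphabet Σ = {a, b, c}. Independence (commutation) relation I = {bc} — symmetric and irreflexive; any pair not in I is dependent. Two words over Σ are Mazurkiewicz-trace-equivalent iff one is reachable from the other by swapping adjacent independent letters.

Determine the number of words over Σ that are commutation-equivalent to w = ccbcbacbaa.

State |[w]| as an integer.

20

0(c) covers ∅
1(c) covers 0:c
2(b) covers ∅
3(c) covers 1:c
4(b) covers 2:b
5(a) covers 3:c, 4:b
6(c) covers 5:a
7(b) covers 5:a
8(a) covers 6:c, 7:b
9(a) covers 8:a
floor of heap: 0:c, 2:b
completions by unplaced set U, small U first (add the entries for U minus each lowest piece of U):
  |U|=1: {9}:1
  |U|=2: {8,9}:1
  |U|=3: {6,8,9}:1  {7,8,9}:1
  |U|=4: {6,7,8,9}:2
  |U|=5: {5,6,7,8,9}:2
  |U|=6: {3,5,6,7,8,9}:2  {4,5,6,7,8,9}:2
  |U|=7: {1,3,5,6,7,8,9}:2  {2,4,5,6,7,8,9}:2  {3,4,5,6,7,8,9}:4
  |U|=8: {0,1,3,5,6,7,8,9}:2  {1,3,4,5,6,7,8,9}:6  {2,3,4,5,6,7,8,9}:6
  start at 0(c): 12
  start at 2(b): 8
sum over floor = 20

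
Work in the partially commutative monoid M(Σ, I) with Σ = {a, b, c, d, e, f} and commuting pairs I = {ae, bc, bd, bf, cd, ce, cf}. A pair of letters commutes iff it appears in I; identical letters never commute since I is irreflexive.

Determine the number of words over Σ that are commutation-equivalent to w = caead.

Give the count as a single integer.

0(c) covers ∅
1(a) covers 0:c
2(e) covers ∅
3(a) covers 1:a
4(d) covers 2:e, 3:a
floor of heap: 0:c, 2:e
completions by unplaced set U, small U first (add the entries for U minus each lowest piece of U):
  |U|=1: {4}:1
  |U|=2: {2,4}:1  {3,4}:1
  |U|=3: {1,3,4}:1  {2,3,4}:2
  start at 0(c): 3
  start at 2(e): 1
sum over floor = 4

4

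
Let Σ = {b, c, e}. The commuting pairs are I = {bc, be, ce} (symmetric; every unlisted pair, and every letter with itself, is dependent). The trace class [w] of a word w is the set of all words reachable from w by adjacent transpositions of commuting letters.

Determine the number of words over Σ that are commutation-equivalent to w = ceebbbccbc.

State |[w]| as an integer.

3150

piece 0:c — minimal
piece 1:e — minimal
piece 2:e rests on {1:e}
piece 3:b — minimal
piece 4:b rests on {3:b}
piece 5:b rests on {4:b}
piece 6:c rests on {0:c}
piece 7:c rests on {6:c}
piece 8:b rests on {5:b}
piece 9:c rests on {7:c}
minimal pieces: {0:c, 1:e, 3:b}
ways to finish when only these pieces remain (= sum over removing one remaining piece with nothing left below it):
  1 left: {2}→1  {8}→1  {9}→1
  2 left: {1,2}→1  {2,8}→2  {2,9}→2  {5,8}→1  {7,9}→1  {8,9}→2
  3 left: {1,2,8}→3  {1,2,9}→3  {2,5,8}→3  {2,7,9}→3  {2,8,9}→6  {4,5,8}→1  {5,8,9}→3  {6,7,9}→1  {7,8,9}→3
  4 left: {0,6,7,9}→1  {1,2,5,8}→6  {1,2,7,9}→6  {1,2,8,9}→12  {2,4,5,8}→4  {2,5,8,9}→12  {2,6,7,9}→4  {2,7,8,9}→12  {3,4,5,8}→1  {4,5,8,9}→4  {5,7,8,9}→6  {6,7,8,9}→4
  5 left: {0,2,6,7,9}→5  {0,6,7,8,9}→5  {1,2,4,5,8}→10  {1,2,5,8,9}→30  {1,2,6,7,9}→10  {1,2,7,8,9}→30  {2,3,4,5,8}→5  {2,4,5,8,9}→20  {2,5,7,8,9}→30  {2,6,7,8,9}→20  {3,4,5,8,9}→5  {4,5,7,8,9}→10  {5,6,7,8,9}→10
  6 left: {0,1,2,6,7,9}→15  {0,2,6,7,8,9}→30  {0,5,6,7,8,9}→15  {1,2,3,4,5,8}→15  {1,2,4,5,8,9}→60  {1,2,5,7,8,9}→90  {1,2,6,7,8,9}→60  {2,3,4,5,8,9}→30  {2,4,5,7,8,9}→60  {2,5,6,7,8,9}→60  {3,4,5,7,8,9}→15  {4,5,6,7,8,9}→20
  7 left: {0,1,2,6,7,8,9}→105  {0,2,5,6,7,8,9}→105  {0,4,5,6,7,8,9}→35  {1,2,3,4,5,8,9}→105  {1,2,4,5,7,8,9}→210  {1,2,5,6,7,8,9}→210  {2,3,4,5,7,8,9}→105  {2,4,5,6,7,8,9}→140  {3,4,5,6,7,8,9}→35
  8 left: {0,1,2,5,6,7,8,9}→420  {0,2,4,5,6,7,8,9}→280  {0,3,4,5,6,7,8,9}→70  {1,2,3,4,5,7,8,9}→420  {1,2,4,5,6,7,8,9}→560  {2,3,4,5,6,7,8,9}→280
  placing 0:c first → 1260 extensions
  placing 1:e first → 630 extensions
  placing 3:b first → 1260 extensions
total linear extensions = 3150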